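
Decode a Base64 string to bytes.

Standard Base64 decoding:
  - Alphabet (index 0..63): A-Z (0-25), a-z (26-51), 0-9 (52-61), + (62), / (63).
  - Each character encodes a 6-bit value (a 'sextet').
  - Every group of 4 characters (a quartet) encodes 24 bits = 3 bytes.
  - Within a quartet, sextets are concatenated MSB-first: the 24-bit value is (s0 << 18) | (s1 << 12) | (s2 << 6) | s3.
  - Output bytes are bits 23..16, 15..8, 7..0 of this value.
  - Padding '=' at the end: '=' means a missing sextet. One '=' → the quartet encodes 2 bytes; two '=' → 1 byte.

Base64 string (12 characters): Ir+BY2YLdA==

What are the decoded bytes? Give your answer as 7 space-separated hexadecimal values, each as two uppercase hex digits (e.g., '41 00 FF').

After char 0 ('I'=8): chars_in_quartet=1 acc=0x8 bytes_emitted=0
After char 1 ('r'=43): chars_in_quartet=2 acc=0x22B bytes_emitted=0
After char 2 ('+'=62): chars_in_quartet=3 acc=0x8AFE bytes_emitted=0
After char 3 ('B'=1): chars_in_quartet=4 acc=0x22BF81 -> emit 22 BF 81, reset; bytes_emitted=3
After char 4 ('Y'=24): chars_in_quartet=1 acc=0x18 bytes_emitted=3
After char 5 ('2'=54): chars_in_quartet=2 acc=0x636 bytes_emitted=3
After char 6 ('Y'=24): chars_in_quartet=3 acc=0x18D98 bytes_emitted=3
After char 7 ('L'=11): chars_in_quartet=4 acc=0x63660B -> emit 63 66 0B, reset; bytes_emitted=6
After char 8 ('d'=29): chars_in_quartet=1 acc=0x1D bytes_emitted=6
After char 9 ('A'=0): chars_in_quartet=2 acc=0x740 bytes_emitted=6
Padding '==': partial quartet acc=0x740 -> emit 74; bytes_emitted=7

Answer: 22 BF 81 63 66 0B 74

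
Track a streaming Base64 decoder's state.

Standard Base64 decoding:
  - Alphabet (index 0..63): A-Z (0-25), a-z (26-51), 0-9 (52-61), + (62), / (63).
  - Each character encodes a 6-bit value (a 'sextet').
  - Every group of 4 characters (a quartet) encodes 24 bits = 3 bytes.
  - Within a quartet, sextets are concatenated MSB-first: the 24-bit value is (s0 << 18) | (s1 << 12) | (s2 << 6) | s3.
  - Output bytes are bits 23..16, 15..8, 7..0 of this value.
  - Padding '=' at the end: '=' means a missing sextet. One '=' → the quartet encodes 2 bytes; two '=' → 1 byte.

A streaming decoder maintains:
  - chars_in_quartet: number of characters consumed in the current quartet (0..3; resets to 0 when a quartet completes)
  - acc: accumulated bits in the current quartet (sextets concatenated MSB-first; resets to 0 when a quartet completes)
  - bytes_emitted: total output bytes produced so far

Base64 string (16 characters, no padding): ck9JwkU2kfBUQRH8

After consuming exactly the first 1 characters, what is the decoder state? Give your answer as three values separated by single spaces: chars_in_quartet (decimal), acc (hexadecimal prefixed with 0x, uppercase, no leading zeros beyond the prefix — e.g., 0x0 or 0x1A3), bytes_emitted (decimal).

After char 0 ('c'=28): chars_in_quartet=1 acc=0x1C bytes_emitted=0

Answer: 1 0x1C 0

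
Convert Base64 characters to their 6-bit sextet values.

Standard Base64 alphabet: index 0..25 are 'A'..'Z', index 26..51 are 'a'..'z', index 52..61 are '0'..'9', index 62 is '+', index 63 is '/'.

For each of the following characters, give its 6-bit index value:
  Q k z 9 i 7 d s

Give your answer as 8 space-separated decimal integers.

'Q': A..Z range, ord('Q') − ord('A') = 16
'k': a..z range, 26 + ord('k') − ord('a') = 36
'z': a..z range, 26 + ord('z') − ord('a') = 51
'9': 0..9 range, 52 + ord('9') − ord('0') = 61
'i': a..z range, 26 + ord('i') − ord('a') = 34
'7': 0..9 range, 52 + ord('7') − ord('0') = 59
'd': a..z range, 26 + ord('d') − ord('a') = 29
's': a..z range, 26 + ord('s') − ord('a') = 44

Answer: 16 36 51 61 34 59 29 44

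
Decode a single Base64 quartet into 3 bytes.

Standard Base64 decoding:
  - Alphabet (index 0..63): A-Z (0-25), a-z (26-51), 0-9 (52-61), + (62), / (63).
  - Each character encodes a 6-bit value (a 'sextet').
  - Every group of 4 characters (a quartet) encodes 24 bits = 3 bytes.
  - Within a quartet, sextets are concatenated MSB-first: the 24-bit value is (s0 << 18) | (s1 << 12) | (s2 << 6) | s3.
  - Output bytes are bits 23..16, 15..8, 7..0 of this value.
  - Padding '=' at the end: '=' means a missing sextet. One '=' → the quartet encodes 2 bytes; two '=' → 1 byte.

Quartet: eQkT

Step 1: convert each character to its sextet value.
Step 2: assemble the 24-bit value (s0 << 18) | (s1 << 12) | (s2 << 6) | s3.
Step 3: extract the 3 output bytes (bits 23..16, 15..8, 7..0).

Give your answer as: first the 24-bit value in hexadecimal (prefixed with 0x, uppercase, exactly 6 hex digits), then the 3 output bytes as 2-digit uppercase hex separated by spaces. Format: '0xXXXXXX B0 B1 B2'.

Sextets: e=30, Q=16, k=36, T=19
24-bit: (30<<18) | (16<<12) | (36<<6) | 19
      = 0x780000 | 0x010000 | 0x000900 | 0x000013
      = 0x790913
Bytes: (v>>16)&0xFF=79, (v>>8)&0xFF=09, v&0xFF=13

Answer: 0x790913 79 09 13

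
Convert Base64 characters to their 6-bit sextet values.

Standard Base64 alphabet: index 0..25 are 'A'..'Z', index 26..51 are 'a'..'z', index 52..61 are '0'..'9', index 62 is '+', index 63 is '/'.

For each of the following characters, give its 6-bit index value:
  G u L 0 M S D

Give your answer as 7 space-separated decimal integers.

'G': A..Z range, ord('G') − ord('A') = 6
'u': a..z range, 26 + ord('u') − ord('a') = 46
'L': A..Z range, ord('L') − ord('A') = 11
'0': 0..9 range, 52 + ord('0') − ord('0') = 52
'M': A..Z range, ord('M') − ord('A') = 12
'S': A..Z range, ord('S') − ord('A') = 18
'D': A..Z range, ord('D') − ord('A') = 3

Answer: 6 46 11 52 12 18 3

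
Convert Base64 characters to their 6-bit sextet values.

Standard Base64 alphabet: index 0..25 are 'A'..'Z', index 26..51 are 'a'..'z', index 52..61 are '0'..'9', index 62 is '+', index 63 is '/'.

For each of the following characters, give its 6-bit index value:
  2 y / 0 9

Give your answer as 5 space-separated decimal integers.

Answer: 54 50 63 52 61

Derivation:
'2': 0..9 range, 52 + ord('2') − ord('0') = 54
'y': a..z range, 26 + ord('y') − ord('a') = 50
'/': index 63
'0': 0..9 range, 52 + ord('0') − ord('0') = 52
'9': 0..9 range, 52 + ord('9') − ord('0') = 61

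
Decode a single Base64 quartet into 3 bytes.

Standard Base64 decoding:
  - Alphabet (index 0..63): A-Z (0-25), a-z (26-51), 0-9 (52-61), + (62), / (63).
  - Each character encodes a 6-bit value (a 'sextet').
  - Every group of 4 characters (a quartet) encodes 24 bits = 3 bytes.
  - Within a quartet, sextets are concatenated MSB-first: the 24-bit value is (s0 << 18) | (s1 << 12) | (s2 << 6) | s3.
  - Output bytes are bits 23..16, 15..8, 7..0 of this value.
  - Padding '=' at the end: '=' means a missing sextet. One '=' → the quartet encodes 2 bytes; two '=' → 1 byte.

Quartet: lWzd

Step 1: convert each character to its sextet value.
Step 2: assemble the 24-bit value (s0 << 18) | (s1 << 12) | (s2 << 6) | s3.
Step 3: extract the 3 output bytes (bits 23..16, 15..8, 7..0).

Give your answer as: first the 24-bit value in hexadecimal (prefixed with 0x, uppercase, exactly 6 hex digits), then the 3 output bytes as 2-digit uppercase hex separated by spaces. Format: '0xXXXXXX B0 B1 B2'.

Sextets: l=37, W=22, z=51, d=29
24-bit: (37<<18) | (22<<12) | (51<<6) | 29
      = 0x940000 | 0x016000 | 0x000CC0 | 0x00001D
      = 0x956CDD
Bytes: (v>>16)&0xFF=95, (v>>8)&0xFF=6C, v&0xFF=DD

Answer: 0x956CDD 95 6C DD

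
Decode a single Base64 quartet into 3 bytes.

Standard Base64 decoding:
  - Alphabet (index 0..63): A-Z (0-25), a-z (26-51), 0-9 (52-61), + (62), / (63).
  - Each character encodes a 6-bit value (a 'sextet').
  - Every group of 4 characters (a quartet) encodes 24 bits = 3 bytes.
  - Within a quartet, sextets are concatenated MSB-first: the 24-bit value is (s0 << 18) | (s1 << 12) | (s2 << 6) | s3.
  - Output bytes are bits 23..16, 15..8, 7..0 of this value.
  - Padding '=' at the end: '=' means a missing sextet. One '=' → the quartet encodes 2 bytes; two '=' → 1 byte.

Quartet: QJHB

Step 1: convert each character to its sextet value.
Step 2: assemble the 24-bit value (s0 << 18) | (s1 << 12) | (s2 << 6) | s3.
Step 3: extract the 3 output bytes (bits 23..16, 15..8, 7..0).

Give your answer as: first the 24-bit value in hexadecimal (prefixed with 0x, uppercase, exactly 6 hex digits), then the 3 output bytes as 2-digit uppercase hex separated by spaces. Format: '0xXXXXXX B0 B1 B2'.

Sextets: Q=16, J=9, H=7, B=1
24-bit: (16<<18) | (9<<12) | (7<<6) | 1
      = 0x400000 | 0x009000 | 0x0001C0 | 0x000001
      = 0x4091C1
Bytes: (v>>16)&0xFF=40, (v>>8)&0xFF=91, v&0xFF=C1

Answer: 0x4091C1 40 91 C1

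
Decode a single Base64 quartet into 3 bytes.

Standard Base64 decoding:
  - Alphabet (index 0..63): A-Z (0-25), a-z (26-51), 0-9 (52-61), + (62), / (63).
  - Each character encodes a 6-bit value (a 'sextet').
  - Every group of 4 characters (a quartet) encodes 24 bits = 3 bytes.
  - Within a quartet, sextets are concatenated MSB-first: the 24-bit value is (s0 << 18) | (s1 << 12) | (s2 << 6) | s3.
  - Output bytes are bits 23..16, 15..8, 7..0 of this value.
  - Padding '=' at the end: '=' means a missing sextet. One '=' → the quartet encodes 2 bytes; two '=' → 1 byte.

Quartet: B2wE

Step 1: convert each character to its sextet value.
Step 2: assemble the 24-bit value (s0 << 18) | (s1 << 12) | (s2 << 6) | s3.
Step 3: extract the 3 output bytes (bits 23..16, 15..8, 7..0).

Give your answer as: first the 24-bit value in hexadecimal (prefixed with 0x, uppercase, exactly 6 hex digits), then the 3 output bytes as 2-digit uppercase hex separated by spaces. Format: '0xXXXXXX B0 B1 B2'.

Sextets: B=1, 2=54, w=48, E=4
24-bit: (1<<18) | (54<<12) | (48<<6) | 4
      = 0x040000 | 0x036000 | 0x000C00 | 0x000004
      = 0x076C04
Bytes: (v>>16)&0xFF=07, (v>>8)&0xFF=6C, v&0xFF=04

Answer: 0x076C04 07 6C 04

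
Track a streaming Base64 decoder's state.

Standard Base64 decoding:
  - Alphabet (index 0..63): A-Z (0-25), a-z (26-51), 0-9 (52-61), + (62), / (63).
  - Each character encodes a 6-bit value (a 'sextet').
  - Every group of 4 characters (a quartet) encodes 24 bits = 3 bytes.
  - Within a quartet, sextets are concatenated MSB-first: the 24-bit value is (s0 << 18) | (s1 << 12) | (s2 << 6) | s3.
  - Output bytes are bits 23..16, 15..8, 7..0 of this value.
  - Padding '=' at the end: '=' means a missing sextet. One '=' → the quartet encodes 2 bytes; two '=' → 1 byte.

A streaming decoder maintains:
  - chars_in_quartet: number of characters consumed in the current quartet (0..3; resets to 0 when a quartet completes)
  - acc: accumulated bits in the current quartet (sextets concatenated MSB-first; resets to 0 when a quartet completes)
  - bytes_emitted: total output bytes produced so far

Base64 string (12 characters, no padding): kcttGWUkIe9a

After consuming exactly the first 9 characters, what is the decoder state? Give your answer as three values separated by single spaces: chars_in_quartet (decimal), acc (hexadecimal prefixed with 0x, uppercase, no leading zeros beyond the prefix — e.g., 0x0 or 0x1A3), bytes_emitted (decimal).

Answer: 1 0x8 6

Derivation:
After char 0 ('k'=36): chars_in_quartet=1 acc=0x24 bytes_emitted=0
After char 1 ('c'=28): chars_in_quartet=2 acc=0x91C bytes_emitted=0
After char 2 ('t'=45): chars_in_quartet=3 acc=0x2472D bytes_emitted=0
After char 3 ('t'=45): chars_in_quartet=4 acc=0x91CB6D -> emit 91 CB 6D, reset; bytes_emitted=3
After char 4 ('G'=6): chars_in_quartet=1 acc=0x6 bytes_emitted=3
After char 5 ('W'=22): chars_in_quartet=2 acc=0x196 bytes_emitted=3
After char 6 ('U'=20): chars_in_quartet=3 acc=0x6594 bytes_emitted=3
After char 7 ('k'=36): chars_in_quartet=4 acc=0x196524 -> emit 19 65 24, reset; bytes_emitted=6
After char 8 ('I'=8): chars_in_quartet=1 acc=0x8 bytes_emitted=6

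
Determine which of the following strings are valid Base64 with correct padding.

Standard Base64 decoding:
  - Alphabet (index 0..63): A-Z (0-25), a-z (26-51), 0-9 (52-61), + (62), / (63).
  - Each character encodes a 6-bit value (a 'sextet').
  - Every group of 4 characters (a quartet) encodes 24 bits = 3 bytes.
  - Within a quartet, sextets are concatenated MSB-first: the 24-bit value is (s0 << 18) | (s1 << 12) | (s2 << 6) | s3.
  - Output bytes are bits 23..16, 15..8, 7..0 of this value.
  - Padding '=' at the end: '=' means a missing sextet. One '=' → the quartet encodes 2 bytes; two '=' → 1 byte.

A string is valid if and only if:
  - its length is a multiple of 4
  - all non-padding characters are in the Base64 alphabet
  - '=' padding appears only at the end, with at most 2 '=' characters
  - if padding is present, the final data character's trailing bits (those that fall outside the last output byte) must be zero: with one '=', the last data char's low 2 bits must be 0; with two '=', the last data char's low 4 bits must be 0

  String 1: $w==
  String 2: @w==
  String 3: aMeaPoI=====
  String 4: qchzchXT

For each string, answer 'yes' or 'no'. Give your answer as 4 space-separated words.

String 1: '$w==' → invalid (bad char(s): ['$'])
String 2: '@w==' → invalid (bad char(s): ['@'])
String 3: 'aMeaPoI=====' → invalid (5 pad chars (max 2))
String 4: 'qchzchXT' → valid

Answer: no no no yes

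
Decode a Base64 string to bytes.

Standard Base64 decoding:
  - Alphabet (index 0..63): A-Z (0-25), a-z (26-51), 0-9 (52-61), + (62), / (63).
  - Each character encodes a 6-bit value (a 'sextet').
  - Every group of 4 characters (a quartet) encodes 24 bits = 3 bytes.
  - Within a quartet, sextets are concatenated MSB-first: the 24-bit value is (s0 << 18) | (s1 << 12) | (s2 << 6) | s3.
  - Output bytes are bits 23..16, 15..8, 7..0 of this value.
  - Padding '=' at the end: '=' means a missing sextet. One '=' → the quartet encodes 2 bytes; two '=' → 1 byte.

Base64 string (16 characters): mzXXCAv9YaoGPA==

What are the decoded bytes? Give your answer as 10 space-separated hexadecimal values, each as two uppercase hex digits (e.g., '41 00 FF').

Answer: 9B 35 D7 08 0B FD 61 AA 06 3C

Derivation:
After char 0 ('m'=38): chars_in_quartet=1 acc=0x26 bytes_emitted=0
After char 1 ('z'=51): chars_in_quartet=2 acc=0x9B3 bytes_emitted=0
After char 2 ('X'=23): chars_in_quartet=3 acc=0x26CD7 bytes_emitted=0
After char 3 ('X'=23): chars_in_quartet=4 acc=0x9B35D7 -> emit 9B 35 D7, reset; bytes_emitted=3
After char 4 ('C'=2): chars_in_quartet=1 acc=0x2 bytes_emitted=3
After char 5 ('A'=0): chars_in_quartet=2 acc=0x80 bytes_emitted=3
After char 6 ('v'=47): chars_in_quartet=3 acc=0x202F bytes_emitted=3
After char 7 ('9'=61): chars_in_quartet=4 acc=0x80BFD -> emit 08 0B FD, reset; bytes_emitted=6
After char 8 ('Y'=24): chars_in_quartet=1 acc=0x18 bytes_emitted=6
After char 9 ('a'=26): chars_in_quartet=2 acc=0x61A bytes_emitted=6
After char 10 ('o'=40): chars_in_quartet=3 acc=0x186A8 bytes_emitted=6
After char 11 ('G'=6): chars_in_quartet=4 acc=0x61AA06 -> emit 61 AA 06, reset; bytes_emitted=9
After char 12 ('P'=15): chars_in_quartet=1 acc=0xF bytes_emitted=9
After char 13 ('A'=0): chars_in_quartet=2 acc=0x3C0 bytes_emitted=9
Padding '==': partial quartet acc=0x3C0 -> emit 3C; bytes_emitted=10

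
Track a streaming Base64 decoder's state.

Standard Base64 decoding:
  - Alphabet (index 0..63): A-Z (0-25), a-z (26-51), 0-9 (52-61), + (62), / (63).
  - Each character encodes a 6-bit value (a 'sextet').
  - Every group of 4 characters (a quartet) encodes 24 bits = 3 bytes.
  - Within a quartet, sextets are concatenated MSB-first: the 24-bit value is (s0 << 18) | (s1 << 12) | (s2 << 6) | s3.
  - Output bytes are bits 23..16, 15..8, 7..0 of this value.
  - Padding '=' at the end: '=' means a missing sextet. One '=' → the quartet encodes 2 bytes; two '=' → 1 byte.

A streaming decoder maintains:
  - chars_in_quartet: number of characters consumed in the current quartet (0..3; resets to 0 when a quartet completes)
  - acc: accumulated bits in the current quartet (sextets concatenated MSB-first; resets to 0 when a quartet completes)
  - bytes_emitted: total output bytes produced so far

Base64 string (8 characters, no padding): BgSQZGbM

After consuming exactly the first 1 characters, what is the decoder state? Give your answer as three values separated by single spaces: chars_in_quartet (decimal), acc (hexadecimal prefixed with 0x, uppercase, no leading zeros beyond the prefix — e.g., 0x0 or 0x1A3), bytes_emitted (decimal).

Answer: 1 0x1 0

Derivation:
After char 0 ('B'=1): chars_in_quartet=1 acc=0x1 bytes_emitted=0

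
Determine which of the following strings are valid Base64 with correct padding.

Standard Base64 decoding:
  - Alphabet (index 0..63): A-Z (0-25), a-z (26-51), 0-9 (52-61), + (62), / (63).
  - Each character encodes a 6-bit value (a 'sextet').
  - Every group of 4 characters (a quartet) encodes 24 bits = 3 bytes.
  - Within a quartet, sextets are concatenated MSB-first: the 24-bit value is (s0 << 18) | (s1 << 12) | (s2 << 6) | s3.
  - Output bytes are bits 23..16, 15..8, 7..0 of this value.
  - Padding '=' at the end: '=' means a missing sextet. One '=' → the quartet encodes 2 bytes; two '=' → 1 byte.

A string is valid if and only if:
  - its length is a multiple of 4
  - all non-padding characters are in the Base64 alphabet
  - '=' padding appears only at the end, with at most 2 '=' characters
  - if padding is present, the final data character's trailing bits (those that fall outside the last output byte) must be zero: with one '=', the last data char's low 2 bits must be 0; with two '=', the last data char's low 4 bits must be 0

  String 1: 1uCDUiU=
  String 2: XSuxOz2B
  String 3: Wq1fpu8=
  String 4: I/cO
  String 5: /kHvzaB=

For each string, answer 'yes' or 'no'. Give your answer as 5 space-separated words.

Answer: yes yes yes yes no

Derivation:
String 1: '1uCDUiU=' → valid
String 2: 'XSuxOz2B' → valid
String 3: 'Wq1fpu8=' → valid
String 4: 'I/cO' → valid
String 5: '/kHvzaB=' → invalid (bad trailing bits)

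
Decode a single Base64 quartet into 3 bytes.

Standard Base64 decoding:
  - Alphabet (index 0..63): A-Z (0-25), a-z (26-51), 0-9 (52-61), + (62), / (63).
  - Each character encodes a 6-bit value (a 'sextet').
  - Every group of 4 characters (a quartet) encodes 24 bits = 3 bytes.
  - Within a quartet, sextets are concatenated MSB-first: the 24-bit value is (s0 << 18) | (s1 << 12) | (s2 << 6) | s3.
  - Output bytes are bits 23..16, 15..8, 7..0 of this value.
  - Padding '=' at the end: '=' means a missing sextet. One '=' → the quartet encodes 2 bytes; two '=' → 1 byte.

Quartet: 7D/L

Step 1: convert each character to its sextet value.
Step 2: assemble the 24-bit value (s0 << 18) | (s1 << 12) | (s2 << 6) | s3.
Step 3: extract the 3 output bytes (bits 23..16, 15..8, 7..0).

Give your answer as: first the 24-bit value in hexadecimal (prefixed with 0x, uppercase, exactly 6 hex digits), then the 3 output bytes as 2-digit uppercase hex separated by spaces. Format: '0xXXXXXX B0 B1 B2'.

Answer: 0xEC3FCB EC 3F CB

Derivation:
Sextets: 7=59, D=3, /=63, L=11
24-bit: (59<<18) | (3<<12) | (63<<6) | 11
      = 0xEC0000 | 0x003000 | 0x000FC0 | 0x00000B
      = 0xEC3FCB
Bytes: (v>>16)&0xFF=EC, (v>>8)&0xFF=3F, v&0xFF=CB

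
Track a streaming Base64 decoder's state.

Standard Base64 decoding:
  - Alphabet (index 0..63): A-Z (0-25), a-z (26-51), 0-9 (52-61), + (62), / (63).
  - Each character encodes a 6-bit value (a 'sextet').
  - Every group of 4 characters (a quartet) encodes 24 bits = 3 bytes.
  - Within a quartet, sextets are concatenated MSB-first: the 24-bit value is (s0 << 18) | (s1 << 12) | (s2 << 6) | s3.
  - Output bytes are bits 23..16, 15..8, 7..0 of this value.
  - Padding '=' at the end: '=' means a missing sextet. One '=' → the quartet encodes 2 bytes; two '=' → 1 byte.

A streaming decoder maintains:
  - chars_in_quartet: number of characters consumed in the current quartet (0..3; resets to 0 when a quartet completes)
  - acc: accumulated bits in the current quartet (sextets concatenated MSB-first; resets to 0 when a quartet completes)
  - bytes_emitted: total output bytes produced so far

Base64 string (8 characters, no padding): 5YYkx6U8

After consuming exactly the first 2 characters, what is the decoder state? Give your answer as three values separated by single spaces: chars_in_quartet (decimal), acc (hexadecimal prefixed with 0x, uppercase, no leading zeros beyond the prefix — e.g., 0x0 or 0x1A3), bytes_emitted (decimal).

After char 0 ('5'=57): chars_in_quartet=1 acc=0x39 bytes_emitted=0
After char 1 ('Y'=24): chars_in_quartet=2 acc=0xE58 bytes_emitted=0

Answer: 2 0xE58 0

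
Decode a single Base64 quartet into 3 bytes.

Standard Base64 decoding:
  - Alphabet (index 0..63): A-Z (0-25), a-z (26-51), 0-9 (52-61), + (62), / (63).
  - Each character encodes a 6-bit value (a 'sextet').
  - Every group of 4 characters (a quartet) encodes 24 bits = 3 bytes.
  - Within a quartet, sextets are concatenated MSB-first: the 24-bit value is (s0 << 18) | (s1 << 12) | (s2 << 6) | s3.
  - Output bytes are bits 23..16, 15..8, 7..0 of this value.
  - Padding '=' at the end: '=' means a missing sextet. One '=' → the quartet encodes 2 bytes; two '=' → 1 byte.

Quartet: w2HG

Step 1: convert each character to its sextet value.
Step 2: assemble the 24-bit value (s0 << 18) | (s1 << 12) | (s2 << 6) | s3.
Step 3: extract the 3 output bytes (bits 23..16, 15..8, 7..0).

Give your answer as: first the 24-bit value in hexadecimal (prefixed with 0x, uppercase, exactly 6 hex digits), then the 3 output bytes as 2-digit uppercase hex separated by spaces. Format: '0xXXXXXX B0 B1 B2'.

Sextets: w=48, 2=54, H=7, G=6
24-bit: (48<<18) | (54<<12) | (7<<6) | 6
      = 0xC00000 | 0x036000 | 0x0001C0 | 0x000006
      = 0xC361C6
Bytes: (v>>16)&0xFF=C3, (v>>8)&0xFF=61, v&0xFF=C6

Answer: 0xC361C6 C3 61 C6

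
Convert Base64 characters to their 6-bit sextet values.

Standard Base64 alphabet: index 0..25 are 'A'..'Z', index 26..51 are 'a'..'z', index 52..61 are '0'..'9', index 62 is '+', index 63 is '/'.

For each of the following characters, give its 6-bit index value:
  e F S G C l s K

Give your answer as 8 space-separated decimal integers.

'e': a..z range, 26 + ord('e') − ord('a') = 30
'F': A..Z range, ord('F') − ord('A') = 5
'S': A..Z range, ord('S') − ord('A') = 18
'G': A..Z range, ord('G') − ord('A') = 6
'C': A..Z range, ord('C') − ord('A') = 2
'l': a..z range, 26 + ord('l') − ord('a') = 37
's': a..z range, 26 + ord('s') − ord('a') = 44
'K': A..Z range, ord('K') − ord('A') = 10

Answer: 30 5 18 6 2 37 44 10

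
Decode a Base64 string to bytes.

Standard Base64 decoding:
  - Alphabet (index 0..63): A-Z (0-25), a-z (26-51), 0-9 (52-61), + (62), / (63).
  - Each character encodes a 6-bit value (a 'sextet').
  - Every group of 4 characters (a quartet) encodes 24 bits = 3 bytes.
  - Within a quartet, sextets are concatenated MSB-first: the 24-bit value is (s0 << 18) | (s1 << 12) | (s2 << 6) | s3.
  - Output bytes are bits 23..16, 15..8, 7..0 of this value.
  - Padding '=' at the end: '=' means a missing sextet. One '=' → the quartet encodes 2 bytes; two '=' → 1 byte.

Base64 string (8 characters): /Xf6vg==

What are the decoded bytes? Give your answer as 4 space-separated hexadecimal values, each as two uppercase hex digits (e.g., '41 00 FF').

Answer: FD 77 FA BE

Derivation:
After char 0 ('/'=63): chars_in_quartet=1 acc=0x3F bytes_emitted=0
After char 1 ('X'=23): chars_in_quartet=2 acc=0xFD7 bytes_emitted=0
After char 2 ('f'=31): chars_in_quartet=3 acc=0x3F5DF bytes_emitted=0
After char 3 ('6'=58): chars_in_quartet=4 acc=0xFD77FA -> emit FD 77 FA, reset; bytes_emitted=3
After char 4 ('v'=47): chars_in_quartet=1 acc=0x2F bytes_emitted=3
After char 5 ('g'=32): chars_in_quartet=2 acc=0xBE0 bytes_emitted=3
Padding '==': partial quartet acc=0xBE0 -> emit BE; bytes_emitted=4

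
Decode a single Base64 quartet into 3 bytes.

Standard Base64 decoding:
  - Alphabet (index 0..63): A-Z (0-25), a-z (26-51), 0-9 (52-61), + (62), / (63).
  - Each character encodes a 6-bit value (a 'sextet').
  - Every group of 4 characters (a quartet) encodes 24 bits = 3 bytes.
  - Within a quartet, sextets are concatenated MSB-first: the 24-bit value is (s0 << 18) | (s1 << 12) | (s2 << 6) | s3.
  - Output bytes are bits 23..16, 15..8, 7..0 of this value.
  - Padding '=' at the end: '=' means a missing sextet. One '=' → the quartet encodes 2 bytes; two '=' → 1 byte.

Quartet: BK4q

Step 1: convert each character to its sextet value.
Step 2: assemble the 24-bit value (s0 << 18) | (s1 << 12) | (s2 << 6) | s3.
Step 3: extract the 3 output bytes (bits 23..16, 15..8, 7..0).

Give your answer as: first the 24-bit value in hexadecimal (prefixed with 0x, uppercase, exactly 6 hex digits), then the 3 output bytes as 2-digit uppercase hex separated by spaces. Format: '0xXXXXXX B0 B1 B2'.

Sextets: B=1, K=10, 4=56, q=42
24-bit: (1<<18) | (10<<12) | (56<<6) | 42
      = 0x040000 | 0x00A000 | 0x000E00 | 0x00002A
      = 0x04AE2A
Bytes: (v>>16)&0xFF=04, (v>>8)&0xFF=AE, v&0xFF=2A

Answer: 0x04AE2A 04 AE 2A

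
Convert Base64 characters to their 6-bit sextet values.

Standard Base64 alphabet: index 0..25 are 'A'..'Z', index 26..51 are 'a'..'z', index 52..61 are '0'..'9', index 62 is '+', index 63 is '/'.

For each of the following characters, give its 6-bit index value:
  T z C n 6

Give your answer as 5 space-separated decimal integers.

'T': A..Z range, ord('T') − ord('A') = 19
'z': a..z range, 26 + ord('z') − ord('a') = 51
'C': A..Z range, ord('C') − ord('A') = 2
'n': a..z range, 26 + ord('n') − ord('a') = 39
'6': 0..9 range, 52 + ord('6') − ord('0') = 58

Answer: 19 51 2 39 58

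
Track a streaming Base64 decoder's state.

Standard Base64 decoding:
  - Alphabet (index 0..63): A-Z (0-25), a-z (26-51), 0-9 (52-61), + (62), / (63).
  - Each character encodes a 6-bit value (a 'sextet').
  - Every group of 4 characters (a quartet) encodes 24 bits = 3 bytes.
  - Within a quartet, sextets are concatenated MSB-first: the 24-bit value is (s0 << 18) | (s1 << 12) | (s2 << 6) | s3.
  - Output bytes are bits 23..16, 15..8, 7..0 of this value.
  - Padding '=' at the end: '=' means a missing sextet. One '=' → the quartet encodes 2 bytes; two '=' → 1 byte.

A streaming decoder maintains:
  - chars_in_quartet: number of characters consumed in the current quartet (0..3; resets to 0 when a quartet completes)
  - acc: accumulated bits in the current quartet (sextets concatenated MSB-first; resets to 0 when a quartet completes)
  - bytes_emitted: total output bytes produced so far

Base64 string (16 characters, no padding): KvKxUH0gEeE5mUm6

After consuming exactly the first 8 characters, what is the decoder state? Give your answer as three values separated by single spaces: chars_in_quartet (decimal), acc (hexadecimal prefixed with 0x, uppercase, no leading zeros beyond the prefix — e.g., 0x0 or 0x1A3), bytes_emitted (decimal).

After char 0 ('K'=10): chars_in_quartet=1 acc=0xA bytes_emitted=0
After char 1 ('v'=47): chars_in_quartet=2 acc=0x2AF bytes_emitted=0
After char 2 ('K'=10): chars_in_quartet=3 acc=0xABCA bytes_emitted=0
After char 3 ('x'=49): chars_in_quartet=4 acc=0x2AF2B1 -> emit 2A F2 B1, reset; bytes_emitted=3
After char 4 ('U'=20): chars_in_quartet=1 acc=0x14 bytes_emitted=3
After char 5 ('H'=7): chars_in_quartet=2 acc=0x507 bytes_emitted=3
After char 6 ('0'=52): chars_in_quartet=3 acc=0x141F4 bytes_emitted=3
After char 7 ('g'=32): chars_in_quartet=4 acc=0x507D20 -> emit 50 7D 20, reset; bytes_emitted=6

Answer: 0 0x0 6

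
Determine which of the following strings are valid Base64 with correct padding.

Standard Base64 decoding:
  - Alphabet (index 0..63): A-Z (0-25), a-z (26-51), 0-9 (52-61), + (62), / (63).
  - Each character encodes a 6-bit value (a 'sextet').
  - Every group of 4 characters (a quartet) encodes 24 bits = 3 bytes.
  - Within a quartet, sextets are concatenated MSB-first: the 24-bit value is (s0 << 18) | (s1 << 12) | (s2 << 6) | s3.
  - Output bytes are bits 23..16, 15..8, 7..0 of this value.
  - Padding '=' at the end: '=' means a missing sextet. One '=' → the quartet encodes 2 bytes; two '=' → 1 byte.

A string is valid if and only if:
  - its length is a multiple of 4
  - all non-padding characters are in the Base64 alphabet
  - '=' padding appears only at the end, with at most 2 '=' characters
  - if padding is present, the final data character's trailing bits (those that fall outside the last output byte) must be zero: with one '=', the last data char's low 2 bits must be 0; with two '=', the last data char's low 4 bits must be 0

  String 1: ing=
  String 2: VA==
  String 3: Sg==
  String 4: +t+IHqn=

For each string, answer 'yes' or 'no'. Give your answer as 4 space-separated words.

String 1: 'ing=' → valid
String 2: 'VA==' → valid
String 3: 'Sg==' → valid
String 4: '+t+IHqn=' → invalid (bad trailing bits)

Answer: yes yes yes no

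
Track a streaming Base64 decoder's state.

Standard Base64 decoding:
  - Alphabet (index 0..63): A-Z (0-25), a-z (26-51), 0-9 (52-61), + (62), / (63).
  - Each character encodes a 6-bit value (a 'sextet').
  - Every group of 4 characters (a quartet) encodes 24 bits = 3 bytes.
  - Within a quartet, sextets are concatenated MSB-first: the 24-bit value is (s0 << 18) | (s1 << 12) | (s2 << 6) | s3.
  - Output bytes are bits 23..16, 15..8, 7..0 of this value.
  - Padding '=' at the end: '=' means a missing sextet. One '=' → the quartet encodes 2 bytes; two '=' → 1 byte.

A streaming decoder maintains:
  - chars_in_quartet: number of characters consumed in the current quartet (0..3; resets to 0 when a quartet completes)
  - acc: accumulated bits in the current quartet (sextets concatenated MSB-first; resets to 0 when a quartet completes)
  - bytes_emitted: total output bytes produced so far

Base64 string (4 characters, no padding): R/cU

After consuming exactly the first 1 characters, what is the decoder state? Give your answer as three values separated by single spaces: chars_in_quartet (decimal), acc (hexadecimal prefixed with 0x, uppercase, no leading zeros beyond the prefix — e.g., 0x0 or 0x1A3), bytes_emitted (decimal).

Answer: 1 0x11 0

Derivation:
After char 0 ('R'=17): chars_in_quartet=1 acc=0x11 bytes_emitted=0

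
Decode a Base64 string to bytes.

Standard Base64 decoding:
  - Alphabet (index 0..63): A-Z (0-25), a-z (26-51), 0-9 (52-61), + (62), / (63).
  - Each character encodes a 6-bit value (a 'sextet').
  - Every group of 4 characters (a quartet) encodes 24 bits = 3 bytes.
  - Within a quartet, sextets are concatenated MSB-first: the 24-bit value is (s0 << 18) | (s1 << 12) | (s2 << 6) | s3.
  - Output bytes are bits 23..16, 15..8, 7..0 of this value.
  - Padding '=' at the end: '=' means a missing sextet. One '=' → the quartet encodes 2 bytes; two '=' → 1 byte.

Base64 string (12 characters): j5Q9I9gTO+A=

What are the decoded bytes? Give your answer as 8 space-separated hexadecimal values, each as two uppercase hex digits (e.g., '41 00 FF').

Answer: 8F 94 3D 23 D8 13 3B E0

Derivation:
After char 0 ('j'=35): chars_in_quartet=1 acc=0x23 bytes_emitted=0
After char 1 ('5'=57): chars_in_quartet=2 acc=0x8F9 bytes_emitted=0
After char 2 ('Q'=16): chars_in_quartet=3 acc=0x23E50 bytes_emitted=0
After char 3 ('9'=61): chars_in_quartet=4 acc=0x8F943D -> emit 8F 94 3D, reset; bytes_emitted=3
After char 4 ('I'=8): chars_in_quartet=1 acc=0x8 bytes_emitted=3
After char 5 ('9'=61): chars_in_quartet=2 acc=0x23D bytes_emitted=3
After char 6 ('g'=32): chars_in_quartet=3 acc=0x8F60 bytes_emitted=3
After char 7 ('T'=19): chars_in_quartet=4 acc=0x23D813 -> emit 23 D8 13, reset; bytes_emitted=6
After char 8 ('O'=14): chars_in_quartet=1 acc=0xE bytes_emitted=6
After char 9 ('+'=62): chars_in_quartet=2 acc=0x3BE bytes_emitted=6
After char 10 ('A'=0): chars_in_quartet=3 acc=0xEF80 bytes_emitted=6
Padding '=': partial quartet acc=0xEF80 -> emit 3B E0; bytes_emitted=8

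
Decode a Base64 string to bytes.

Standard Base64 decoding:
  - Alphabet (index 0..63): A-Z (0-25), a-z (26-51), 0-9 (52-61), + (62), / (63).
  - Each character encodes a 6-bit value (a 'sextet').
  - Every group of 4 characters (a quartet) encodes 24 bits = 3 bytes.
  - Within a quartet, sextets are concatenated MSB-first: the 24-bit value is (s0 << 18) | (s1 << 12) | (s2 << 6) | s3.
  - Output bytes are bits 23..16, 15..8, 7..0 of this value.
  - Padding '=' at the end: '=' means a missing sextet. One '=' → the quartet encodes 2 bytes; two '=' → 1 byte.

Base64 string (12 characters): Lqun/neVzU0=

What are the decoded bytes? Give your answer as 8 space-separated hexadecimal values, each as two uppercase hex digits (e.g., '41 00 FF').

Answer: 2E AB A7 FE 77 95 CD 4D

Derivation:
After char 0 ('L'=11): chars_in_quartet=1 acc=0xB bytes_emitted=0
After char 1 ('q'=42): chars_in_quartet=2 acc=0x2EA bytes_emitted=0
After char 2 ('u'=46): chars_in_quartet=3 acc=0xBAAE bytes_emitted=0
After char 3 ('n'=39): chars_in_quartet=4 acc=0x2EABA7 -> emit 2E AB A7, reset; bytes_emitted=3
After char 4 ('/'=63): chars_in_quartet=1 acc=0x3F bytes_emitted=3
After char 5 ('n'=39): chars_in_quartet=2 acc=0xFE7 bytes_emitted=3
After char 6 ('e'=30): chars_in_quartet=3 acc=0x3F9DE bytes_emitted=3
After char 7 ('V'=21): chars_in_quartet=4 acc=0xFE7795 -> emit FE 77 95, reset; bytes_emitted=6
After char 8 ('z'=51): chars_in_quartet=1 acc=0x33 bytes_emitted=6
After char 9 ('U'=20): chars_in_quartet=2 acc=0xCD4 bytes_emitted=6
After char 10 ('0'=52): chars_in_quartet=3 acc=0x33534 bytes_emitted=6
Padding '=': partial quartet acc=0x33534 -> emit CD 4D; bytes_emitted=8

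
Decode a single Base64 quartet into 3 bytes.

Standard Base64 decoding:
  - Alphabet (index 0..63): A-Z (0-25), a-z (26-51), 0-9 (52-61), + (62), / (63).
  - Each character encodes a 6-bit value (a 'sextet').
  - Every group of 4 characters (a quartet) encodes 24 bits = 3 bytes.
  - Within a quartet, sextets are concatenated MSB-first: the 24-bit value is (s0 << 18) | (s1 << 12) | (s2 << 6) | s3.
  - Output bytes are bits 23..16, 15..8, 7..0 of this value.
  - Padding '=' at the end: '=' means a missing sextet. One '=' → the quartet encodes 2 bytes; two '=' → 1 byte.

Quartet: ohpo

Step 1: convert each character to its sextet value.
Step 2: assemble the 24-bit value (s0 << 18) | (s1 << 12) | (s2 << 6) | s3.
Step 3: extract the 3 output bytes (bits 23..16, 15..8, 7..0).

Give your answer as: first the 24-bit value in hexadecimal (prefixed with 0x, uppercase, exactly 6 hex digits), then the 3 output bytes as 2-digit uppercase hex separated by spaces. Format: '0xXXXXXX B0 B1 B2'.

Sextets: o=40, h=33, p=41, o=40
24-bit: (40<<18) | (33<<12) | (41<<6) | 40
      = 0xA00000 | 0x021000 | 0x000A40 | 0x000028
      = 0xA21A68
Bytes: (v>>16)&0xFF=A2, (v>>8)&0xFF=1A, v&0xFF=68

Answer: 0xA21A68 A2 1A 68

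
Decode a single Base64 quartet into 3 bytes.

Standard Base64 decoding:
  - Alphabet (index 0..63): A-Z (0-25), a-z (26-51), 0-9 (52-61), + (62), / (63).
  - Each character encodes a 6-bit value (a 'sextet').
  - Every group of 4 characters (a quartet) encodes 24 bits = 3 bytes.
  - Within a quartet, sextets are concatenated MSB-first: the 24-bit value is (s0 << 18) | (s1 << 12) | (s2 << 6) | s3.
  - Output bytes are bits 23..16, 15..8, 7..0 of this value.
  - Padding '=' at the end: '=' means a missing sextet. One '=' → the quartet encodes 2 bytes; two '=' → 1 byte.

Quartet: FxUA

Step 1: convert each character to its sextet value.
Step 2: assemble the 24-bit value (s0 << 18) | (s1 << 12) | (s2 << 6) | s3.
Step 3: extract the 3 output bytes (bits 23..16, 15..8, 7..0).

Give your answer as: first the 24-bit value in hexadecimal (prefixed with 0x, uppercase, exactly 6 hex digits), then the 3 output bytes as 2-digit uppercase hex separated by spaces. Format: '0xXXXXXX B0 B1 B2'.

Sextets: F=5, x=49, U=20, A=0
24-bit: (5<<18) | (49<<12) | (20<<6) | 0
      = 0x140000 | 0x031000 | 0x000500 | 0x000000
      = 0x171500
Bytes: (v>>16)&0xFF=17, (v>>8)&0xFF=15, v&0xFF=00

Answer: 0x171500 17 15 00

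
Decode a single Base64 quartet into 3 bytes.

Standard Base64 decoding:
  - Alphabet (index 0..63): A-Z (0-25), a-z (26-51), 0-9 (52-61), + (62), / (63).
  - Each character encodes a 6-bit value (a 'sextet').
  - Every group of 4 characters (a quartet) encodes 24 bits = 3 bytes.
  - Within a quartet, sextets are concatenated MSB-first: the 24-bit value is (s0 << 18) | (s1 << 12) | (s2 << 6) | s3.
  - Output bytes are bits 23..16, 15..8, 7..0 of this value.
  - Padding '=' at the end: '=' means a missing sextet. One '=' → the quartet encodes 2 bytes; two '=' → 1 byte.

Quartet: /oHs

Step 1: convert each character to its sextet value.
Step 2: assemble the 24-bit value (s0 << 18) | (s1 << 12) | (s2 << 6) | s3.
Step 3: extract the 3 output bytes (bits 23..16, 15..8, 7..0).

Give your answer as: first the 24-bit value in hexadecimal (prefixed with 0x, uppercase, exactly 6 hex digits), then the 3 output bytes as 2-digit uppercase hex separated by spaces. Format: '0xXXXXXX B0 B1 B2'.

Sextets: /=63, o=40, H=7, s=44
24-bit: (63<<18) | (40<<12) | (7<<6) | 44
      = 0xFC0000 | 0x028000 | 0x0001C0 | 0x00002C
      = 0xFE81EC
Bytes: (v>>16)&0xFF=FE, (v>>8)&0xFF=81, v&0xFF=EC

Answer: 0xFE81EC FE 81 EC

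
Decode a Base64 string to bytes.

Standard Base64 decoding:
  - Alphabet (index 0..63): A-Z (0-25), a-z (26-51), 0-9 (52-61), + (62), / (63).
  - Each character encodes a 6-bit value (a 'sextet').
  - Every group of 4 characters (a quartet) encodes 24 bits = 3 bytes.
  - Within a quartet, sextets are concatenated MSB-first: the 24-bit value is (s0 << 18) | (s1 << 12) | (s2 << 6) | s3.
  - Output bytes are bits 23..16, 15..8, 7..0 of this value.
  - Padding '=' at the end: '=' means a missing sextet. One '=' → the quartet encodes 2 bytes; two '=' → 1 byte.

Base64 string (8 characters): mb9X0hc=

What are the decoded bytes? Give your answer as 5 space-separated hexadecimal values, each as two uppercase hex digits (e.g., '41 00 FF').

Answer: 99 BF 57 D2 17

Derivation:
After char 0 ('m'=38): chars_in_quartet=1 acc=0x26 bytes_emitted=0
After char 1 ('b'=27): chars_in_quartet=2 acc=0x99B bytes_emitted=0
After char 2 ('9'=61): chars_in_quartet=3 acc=0x266FD bytes_emitted=0
After char 3 ('X'=23): chars_in_quartet=4 acc=0x99BF57 -> emit 99 BF 57, reset; bytes_emitted=3
After char 4 ('0'=52): chars_in_quartet=1 acc=0x34 bytes_emitted=3
After char 5 ('h'=33): chars_in_quartet=2 acc=0xD21 bytes_emitted=3
After char 6 ('c'=28): chars_in_quartet=3 acc=0x3485C bytes_emitted=3
Padding '=': partial quartet acc=0x3485C -> emit D2 17; bytes_emitted=5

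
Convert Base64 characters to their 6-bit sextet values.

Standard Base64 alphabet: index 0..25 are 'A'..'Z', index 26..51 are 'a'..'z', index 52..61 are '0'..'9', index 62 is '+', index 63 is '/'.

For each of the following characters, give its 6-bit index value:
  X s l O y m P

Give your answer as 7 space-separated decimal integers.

'X': A..Z range, ord('X') − ord('A') = 23
's': a..z range, 26 + ord('s') − ord('a') = 44
'l': a..z range, 26 + ord('l') − ord('a') = 37
'O': A..Z range, ord('O') − ord('A') = 14
'y': a..z range, 26 + ord('y') − ord('a') = 50
'm': a..z range, 26 + ord('m') − ord('a') = 38
'P': A..Z range, ord('P') − ord('A') = 15

Answer: 23 44 37 14 50 38 15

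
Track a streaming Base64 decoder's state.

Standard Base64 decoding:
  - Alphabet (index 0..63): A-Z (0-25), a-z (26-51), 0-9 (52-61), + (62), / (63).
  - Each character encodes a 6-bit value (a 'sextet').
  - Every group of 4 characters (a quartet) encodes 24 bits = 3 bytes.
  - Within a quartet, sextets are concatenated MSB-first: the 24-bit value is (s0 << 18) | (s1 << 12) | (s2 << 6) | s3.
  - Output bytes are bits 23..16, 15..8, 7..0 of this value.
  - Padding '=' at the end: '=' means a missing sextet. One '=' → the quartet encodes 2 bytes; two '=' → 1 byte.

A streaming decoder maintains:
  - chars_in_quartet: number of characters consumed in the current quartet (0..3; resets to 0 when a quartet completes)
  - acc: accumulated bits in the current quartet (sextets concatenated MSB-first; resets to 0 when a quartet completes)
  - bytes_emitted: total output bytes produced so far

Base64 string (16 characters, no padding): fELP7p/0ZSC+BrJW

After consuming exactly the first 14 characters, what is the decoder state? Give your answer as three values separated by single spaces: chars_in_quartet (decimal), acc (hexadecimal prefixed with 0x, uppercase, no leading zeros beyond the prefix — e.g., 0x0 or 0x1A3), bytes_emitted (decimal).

After char 0 ('f'=31): chars_in_quartet=1 acc=0x1F bytes_emitted=0
After char 1 ('E'=4): chars_in_quartet=2 acc=0x7C4 bytes_emitted=0
After char 2 ('L'=11): chars_in_quartet=3 acc=0x1F10B bytes_emitted=0
After char 3 ('P'=15): chars_in_quartet=4 acc=0x7C42CF -> emit 7C 42 CF, reset; bytes_emitted=3
After char 4 ('7'=59): chars_in_quartet=1 acc=0x3B bytes_emitted=3
After char 5 ('p'=41): chars_in_quartet=2 acc=0xEE9 bytes_emitted=3
After char 6 ('/'=63): chars_in_quartet=3 acc=0x3BA7F bytes_emitted=3
After char 7 ('0'=52): chars_in_quartet=4 acc=0xEE9FF4 -> emit EE 9F F4, reset; bytes_emitted=6
After char 8 ('Z'=25): chars_in_quartet=1 acc=0x19 bytes_emitted=6
After char 9 ('S'=18): chars_in_quartet=2 acc=0x652 bytes_emitted=6
After char 10 ('C'=2): chars_in_quartet=3 acc=0x19482 bytes_emitted=6
After char 11 ('+'=62): chars_in_quartet=4 acc=0x6520BE -> emit 65 20 BE, reset; bytes_emitted=9
After char 12 ('B'=1): chars_in_quartet=1 acc=0x1 bytes_emitted=9
After char 13 ('r'=43): chars_in_quartet=2 acc=0x6B bytes_emitted=9

Answer: 2 0x6B 9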